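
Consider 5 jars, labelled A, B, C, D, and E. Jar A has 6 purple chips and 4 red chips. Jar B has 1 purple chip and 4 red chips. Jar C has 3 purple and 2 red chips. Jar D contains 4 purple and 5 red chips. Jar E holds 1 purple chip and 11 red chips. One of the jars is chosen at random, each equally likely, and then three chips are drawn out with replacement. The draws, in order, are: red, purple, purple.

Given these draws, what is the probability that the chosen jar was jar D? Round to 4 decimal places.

0.2516

For each hypothesis, P(data | H) works out to: P(data | jar A) = (4/10)(6/10)(6/10) = 0.144; P(data | jar B) = (4/5)(1/5)(1/5) = 0.032; P(data | jar C) = (2/5)(3/5)(3/5) = 0.144; P(data | jar D) = (5/9)(4/9)(4/9) = 0.10974; P(data | jar E) = (11/12)(1/12)(1/12) = 0.0063657.
The prior-weighted likelihoods are 1/5 · 0.144 = 0.0288, 1/5 · 0.032 = 0.0064, 1/5 · 0.144 = 0.0288, 1/5 · 0.10974 = 0.021948, 1/5 · 0.0063657 = 0.0012731; with total 0.087221.
Therefore the posterior P(jar D | data) = (0.021948) / (0.087221) = 0.25164.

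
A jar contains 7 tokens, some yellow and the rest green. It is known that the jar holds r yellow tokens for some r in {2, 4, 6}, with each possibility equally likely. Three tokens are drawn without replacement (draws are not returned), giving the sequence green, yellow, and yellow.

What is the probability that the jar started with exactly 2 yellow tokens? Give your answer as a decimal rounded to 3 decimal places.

0.132

The likelihood of the observed sequence under each hypothesis: P(data | r = 2) = (5/7)(2/6)(1/5) = 1/21; P(data | r = 4) = (3/7)(4/6)(3/5) = 6/35; P(data | r = 6) = (1/7)(6/6)(5/5) = 1/7.
The prior-weighted likelihoods are 1/3 · 1/21 = 1/63, 1/3 · 6/35 = 2/35, 1/3 · 1/7 = 1/21; these sum to 38/315.
By Bayes' rule, P(r = 2 | data) = (1/63) / (38/315) = 5/38.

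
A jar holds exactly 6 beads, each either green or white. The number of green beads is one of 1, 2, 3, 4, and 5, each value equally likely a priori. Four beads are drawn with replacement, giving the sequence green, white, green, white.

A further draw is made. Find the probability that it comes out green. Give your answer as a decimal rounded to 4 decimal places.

Compute the likelihood of the observed sequence for each case: P(data | r = 1) = (1/6)(5/6)(1/6)(5/6) = 0.01929; P(data | r = 2) = (2/6)(4/6)(2/6)(4/6) = 0.049383; P(data | r = 3) = (3/6)(3/6)(3/6)(3/6) = 0.0625; P(data | r = 4) = (4/6)(2/6)(4/6)(2/6) = 0.049383; P(data | r = 5) = (5/6)(1/6)(5/6)(1/6) = 0.01929.
Multiplying each by its prior: 1/5 · 0.01929 = 0.003858, 1/5 · 0.049383 = 0.0098765, 1/5 · 0.0625 = 0.0125, 1/5 · 0.049383 = 0.0098765, 1/5 · 0.01929 = 0.003858; summing to 0.039969.
Dividing through by the total gives posterior P(r = 1 | data) = 0.096525, P(r = 2 | data) = 0.2471, P(r = 3 | data) = 0.31274, P(r = 4 | data) = 0.2471, P(r = 5 | data) = 0.096525.
So P(green next | data) = Σ P(green next | H) P(H | data) = (1/6)(0.096525) + (1/3)(0.2471) + (1/2)(0.31274) + (2/3)(0.2471) + (5/6)(0.096525) = 0.5.

0.5000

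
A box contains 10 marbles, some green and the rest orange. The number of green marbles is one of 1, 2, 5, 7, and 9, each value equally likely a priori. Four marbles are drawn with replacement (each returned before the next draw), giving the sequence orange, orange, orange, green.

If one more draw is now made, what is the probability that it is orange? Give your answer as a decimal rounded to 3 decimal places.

Compute the likelihood of the observed sequence for each case: P(data | r = 1) = (9/10)(9/10)(9/10)(1/10) = 0.0729; P(data | r = 2) = (8/10)(8/10)(8/10)(2/10) = 0.1024; P(data | r = 5) = (5/10)(5/10)(5/10)(5/10) = 0.0625; P(data | r = 7) = (3/10)(3/10)(3/10)(7/10) = 0.0189; P(data | r = 9) = (1/10)(1/10)(1/10)(9/10) = 0.0009.
Weighting by the prior gives 1/5 · 0.0729 = 0.01458, 1/5 · 0.1024 = 0.02048, 1/5 · 0.0625 = 0.0125, 1/5 · 0.0189 = 0.00378, 1/5 · 0.0009 = 0.00018; with total 0.05152.
Dividing through by the total gives posterior P(r = 1 | data) = 0.283, P(r = 2 | data) = 0.39752, P(r = 5 | data) = 0.24262, P(r = 7 | data) = 0.07337, P(r = 9 | data) = 0.0034938.
So P(orange next | data) = Σ P(orange next | H) P(H | data) = (9/10)(0.283) + (4/5)(0.39752) + (1/2)(0.24262) + (3/10)(0.07337) + (1/10)(0.0034938) = 0.71638.

0.716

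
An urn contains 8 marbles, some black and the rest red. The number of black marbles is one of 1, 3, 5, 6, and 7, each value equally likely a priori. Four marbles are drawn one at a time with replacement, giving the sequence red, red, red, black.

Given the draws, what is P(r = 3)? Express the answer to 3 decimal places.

0.413

Compute the likelihood of the observed sequence for each case: P(data | r = 1) = (7/8)(7/8)(7/8)(1/8) = 0.08374; P(data | r = 3) = (5/8)(5/8)(5/8)(3/8) = 0.091553; P(data | r = 5) = (3/8)(3/8)(3/8)(5/8) = 0.032959; P(data | r = 6) = (2/8)(2/8)(2/8)(6/8) = 0.011719; P(data | r = 7) = (1/8)(1/8)(1/8)(7/8) = 0.001709.
The prior-weighted likelihoods are 1/5 · 0.08374 = 0.016748, 1/5 · 0.091553 = 0.018311, 1/5 · 0.032959 = 0.0065918, 1/5 · 0.011719 = 0.0023437, 1/5 · 0.001709 = 0.0003418; summing to 0.044336.
By Bayes' rule, P(r = 3 | data) = (0.018311) / (0.044336) = 0.413.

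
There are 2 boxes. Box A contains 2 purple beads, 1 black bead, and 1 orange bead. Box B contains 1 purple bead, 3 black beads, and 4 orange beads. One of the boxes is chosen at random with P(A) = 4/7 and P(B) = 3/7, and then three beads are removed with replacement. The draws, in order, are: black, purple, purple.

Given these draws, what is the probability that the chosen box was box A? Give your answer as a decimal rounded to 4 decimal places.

0.9343

Under each hypothesis, the probability of the observed sequence is: P(data | box A) = (1/4)(2/4)(2/4) = 0.0625; P(data | box B) = (3/8)(1/8)(1/8) = 0.0058594.
The prior-weighted likelihoods are 4/7 · 0.0625 = 0.035714, 3/7 · 0.0058594 = 0.0025112; with total 0.038225.
Hence P(box A | data) = (0.035714) / (0.038225) = 0.93431.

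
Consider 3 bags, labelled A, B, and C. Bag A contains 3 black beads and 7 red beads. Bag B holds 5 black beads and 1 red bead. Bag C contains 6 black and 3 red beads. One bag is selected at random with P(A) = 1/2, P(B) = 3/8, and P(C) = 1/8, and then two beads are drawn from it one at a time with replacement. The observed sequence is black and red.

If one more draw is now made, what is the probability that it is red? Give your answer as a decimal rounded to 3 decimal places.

0.495

For each hypothesis, P(data | H) works out to: P(data | bag A) = (3/10)(7/10) = 0.21; P(data | bag B) = (5/6)(1/6) = 0.13889; P(data | bag C) = (6/9)(3/9) = 0.22222.
Weighting by the prior gives 1/2 · 0.21 = 0.105, 3/8 · 0.13889 = 0.052083, 1/8 · 0.22222 = 0.027778; these sum to 0.18486.
Dividing through by the total gives posterior P(bag A | data) = 0.56799, P(bag B | data) = 0.28174, P(bag C | data) = 0.15026.
Averaging over the posterior, P(red next | data) = (7/10)(0.56799) + (1/6)(0.28174) + (1/3)(0.15026) = 0.49464.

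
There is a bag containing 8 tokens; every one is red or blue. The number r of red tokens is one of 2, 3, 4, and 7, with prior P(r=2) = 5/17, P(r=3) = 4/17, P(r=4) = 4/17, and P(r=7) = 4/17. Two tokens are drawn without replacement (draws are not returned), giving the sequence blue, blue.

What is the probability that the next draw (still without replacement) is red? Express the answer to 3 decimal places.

0.439

For each hypothesis, P(data | H) works out to: P(data | r = 2) = (6/8)(5/7) = 15/28; P(data | r = 3) = (5/8)(4/7) = 5/14; P(data | r = 4) = (4/8)(3/7) = 3/14; P(data | r = 7) = (1/8)(0/7) = 0.
Multiplying each by its prior: 5/17 · 15/28 = 75/476, 4/17 · 5/14 = 10/119, 4/17 · 3/14 = 6/119, 4/17 · 0 = 0; with total 139/476.
The posterior is then P(r = 2 | data) = 75/139, P(r = 3 | data) = 40/139, P(r = 4 | data) = 24/139, P(r = 7 | data) = 0.
The predictive probability is P(red next | data) = (1/3)(75/139) + (1/2)(40/139) + (2/3)(24/139) = 61/139.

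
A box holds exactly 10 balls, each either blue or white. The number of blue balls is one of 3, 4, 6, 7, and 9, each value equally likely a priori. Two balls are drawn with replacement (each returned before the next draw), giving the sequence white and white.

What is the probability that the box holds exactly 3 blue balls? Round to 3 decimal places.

0.441

Compute the likelihood of the observed sequence for each case: P(data | r = 3) = (7/10)(7/10) = 49/100; P(data | r = 4) = (6/10)(6/10) = 9/25; P(data | r = 6) = (4/10)(4/10) = 4/25; P(data | r = 7) = (3/10)(3/10) = 9/100; P(data | r = 9) = (1/10)(1/10) = 1/100.
The prior-weighted likelihoods are 1/5 · 49/100 = 49/500, 1/5 · 9/25 = 9/125, 1/5 · 4/25 = 4/125, 1/5 · 9/100 = 9/500, 1/5 · 1/100 = 1/500; summing to 111/500.
By Bayes' rule, P(r = 3 | data) = (49/500) / (111/500) = 49/111.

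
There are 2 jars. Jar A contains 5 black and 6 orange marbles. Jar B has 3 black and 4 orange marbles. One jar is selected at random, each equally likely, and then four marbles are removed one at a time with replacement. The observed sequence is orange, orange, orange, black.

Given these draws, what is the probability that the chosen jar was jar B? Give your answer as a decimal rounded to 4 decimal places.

0.5202

The likelihood of the observed sequence under each hypothesis: P(data | jar A) = (6/11)(6/11)(6/11)(5/11) = 0.073765; P(data | jar B) = (4/7)(4/7)(4/7)(3/7) = 0.079967.
The prior-weighted likelihoods are 1/2 · 0.073765 = 0.036883, 1/2 · 0.079967 = 0.039983; summing to 0.076866.
By Bayes' rule, P(jar B | data) = (0.039983) / (0.076866) = 0.52017.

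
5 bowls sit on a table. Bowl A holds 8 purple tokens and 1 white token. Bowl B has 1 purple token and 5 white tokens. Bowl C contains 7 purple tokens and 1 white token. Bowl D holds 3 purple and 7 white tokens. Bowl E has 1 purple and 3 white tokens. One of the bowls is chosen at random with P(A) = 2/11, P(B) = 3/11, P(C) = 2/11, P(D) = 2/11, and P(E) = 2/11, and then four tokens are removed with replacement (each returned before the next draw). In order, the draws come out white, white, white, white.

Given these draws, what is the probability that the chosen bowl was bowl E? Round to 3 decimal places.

0.247

Under each hypothesis, the probability of the observed sequence is: P(data | bowl A) = (1/9)(1/9)(1/9)(1/9) = 0.00015242; P(data | bowl B) = (5/6)(5/6)(5/6)(5/6) = 0.48225; P(data | bowl C) = (1/8)(1/8)(1/8)(1/8) = 0.00024414; P(data | bowl D) = (7/10)(7/10)(7/10)(7/10) = 0.2401; P(data | bowl E) = (3/4)(3/4)(3/4)(3/4) = 0.31641.
Weighting by the prior gives 2/11 · 0.00015242 = 2.7712e-05, 3/11 · 0.48225 = 0.13152, 2/11 · 0.00024414 = 4.4389e-05, 2/11 · 0.2401 = 0.043655, 2/11 · 0.31641 = 0.057528; with total 0.23278.
Therefore the posterior P(bowl E | data) = (0.057528) / (0.23278) = 0.24714.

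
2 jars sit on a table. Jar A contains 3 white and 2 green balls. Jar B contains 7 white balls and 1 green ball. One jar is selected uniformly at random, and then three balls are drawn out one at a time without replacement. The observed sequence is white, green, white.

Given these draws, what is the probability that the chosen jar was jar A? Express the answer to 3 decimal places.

The likelihood of the observed sequence under each hypothesis: P(data | jar A) = (3/5)(2/4)(2/3) = 1/5; P(data | jar B) = (7/8)(1/7)(6/6) = 1/8.
The prior-weighted likelihoods are 1/2 · 1/5 = 1/10, 1/2 · 1/8 = 1/16; these sum to 13/80.
Hence P(jar A | data) = (1/10) / (13/80) = 8/13.

0.615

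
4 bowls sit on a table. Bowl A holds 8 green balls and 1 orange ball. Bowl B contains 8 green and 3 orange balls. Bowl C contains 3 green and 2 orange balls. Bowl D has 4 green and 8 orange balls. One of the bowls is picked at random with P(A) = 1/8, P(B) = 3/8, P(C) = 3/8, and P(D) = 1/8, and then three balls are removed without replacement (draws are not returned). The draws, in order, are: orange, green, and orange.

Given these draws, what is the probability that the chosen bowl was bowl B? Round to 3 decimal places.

The likelihood of the observed sequence under each hypothesis: P(data | bowl A) = (1/9)(8/8)(0/7) = 0; P(data | bowl B) = (3/11)(8/10)(2/9) = 0.048485; P(data | bowl C) = (2/5)(3/4)(1/3) = 0.1; P(data | bowl D) = (8/12)(4/11)(7/10) = 0.1697.
Weighting by the prior gives 1/8 · 0 = 0, 3/8 · 0.048485 = 0.018182, 3/8 · 0.1 = 0.0375, 1/8 · 0.1697 = 0.021212; with total 0.076894.
So P(bowl B | data) = (0.018182) / (0.076894) = 0.23645.

0.236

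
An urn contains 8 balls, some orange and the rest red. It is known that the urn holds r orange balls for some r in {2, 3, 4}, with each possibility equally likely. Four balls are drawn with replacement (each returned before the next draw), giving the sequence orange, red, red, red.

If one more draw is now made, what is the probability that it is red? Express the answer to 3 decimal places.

0.646

Under each hypothesis, the probability of the observed sequence is: P(data | r = 2) = (2/8)(6/8)(6/8)(6/8) = 0.10547; P(data | r = 3) = (3/8)(5/8)(5/8)(5/8) = 0.091553; P(data | r = 4) = (4/8)(4/8)(4/8)(4/8) = 0.0625.
Weighting by the prior gives 1/3 · 0.10547 = 0.035156, 1/3 · 0.091553 = 0.030518, 1/3 · 0.0625 = 0.020833; these sum to 0.086507.
Normalising, the posterior is P(r = 2 | data) = 0.4064, P(r = 3 | data) = 0.35278, P(r = 4 | data) = 0.24083.
Averaging over the posterior, P(red next | data) = (3/4)(0.4064) + (5/8)(0.35278) + (1/2)(0.24083) = 0.6457.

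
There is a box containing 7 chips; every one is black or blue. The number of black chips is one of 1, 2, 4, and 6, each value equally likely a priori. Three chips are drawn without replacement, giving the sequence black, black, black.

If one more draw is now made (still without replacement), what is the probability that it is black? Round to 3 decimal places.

0.667

The likelihood of the observed sequence under each hypothesis: P(data | r = 1) = (1/7)(0/6) = 0; P(data | r = 2) = (2/7)(1/6)(0/5) = 0; P(data | r = 4) = (4/7)(3/6)(2/5) = 4/35; P(data | r = 6) = (6/7)(5/6)(4/5) = 4/7.
Weighting by the prior gives 1/4 · 0 = 0, 1/4 · 0 = 0, 1/4 · 4/35 = 1/35, 1/4 · 4/7 = 1/7; summing to 6/35.
Dividing through by the total gives posterior P(r = 1 | data) = 0, P(r = 2 | data) = 0, P(r = 4 | data) = 1/6, P(r = 6 | data) = 5/6.
The predictive probability is P(black next | data) = (1/4)(1/6) + (3/4)(5/6) = 2/3.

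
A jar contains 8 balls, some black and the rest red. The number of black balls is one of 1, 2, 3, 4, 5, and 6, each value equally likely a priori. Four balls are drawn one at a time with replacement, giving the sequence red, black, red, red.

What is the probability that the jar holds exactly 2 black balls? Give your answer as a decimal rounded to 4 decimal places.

0.2719

The likelihood of the observed sequence under each hypothesis: P(data | r = 1) = (7/8)(1/8)(7/8)(7/8) = 0.08374; P(data | r = 2) = (6/8)(2/8)(6/8)(6/8) = 0.10547; P(data | r = 3) = (5/8)(3/8)(5/8)(5/8) = 0.091553; P(data | r = 4) = (4/8)(4/8)(4/8)(4/8) = 0.0625; P(data | r = 5) = (3/8)(5/8)(3/8)(3/8) = 0.032959; P(data | r = 6) = (2/8)(6/8)(2/8)(2/8) = 0.011719.
Weighting by the prior gives 1/6 · 0.08374 = 0.013957, 1/6 · 0.10547 = 0.017578, 1/6 · 0.091553 = 0.015259, 1/6 · 0.0625 = 0.010417, 1/6 · 0.032959 = 0.0054932, 1/6 · 0.011719 = 0.0019531; these sum to 0.064657.
Therefore the posterior P(r = 2 | data) = (0.017578) / (0.064657) = 0.27187.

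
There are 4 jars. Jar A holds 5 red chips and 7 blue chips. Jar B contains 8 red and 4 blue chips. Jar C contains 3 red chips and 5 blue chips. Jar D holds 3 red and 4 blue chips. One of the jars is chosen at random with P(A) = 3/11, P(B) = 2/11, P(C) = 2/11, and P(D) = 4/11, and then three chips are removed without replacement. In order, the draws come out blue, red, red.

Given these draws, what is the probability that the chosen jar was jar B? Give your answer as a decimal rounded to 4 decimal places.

0.2624

For each hypothesis, P(data | H) works out to: P(data | jar A) = (7/12)(5/11)(4/10) = 0.10606; P(data | jar B) = (4/12)(8/11)(7/10) = 0.1697; P(data | jar C) = (5/8)(3/7)(2/6) = 0.089286; P(data | jar D) = (4/7)(3/6)(2/5) = 0.11429.
The prior-weighted likelihoods are 3/11 · 0.10606 = 0.028926, 2/11 · 0.1697 = 0.030854, 2/11 · 0.089286 = 0.016234, 4/11 · 0.11429 = 0.041558; with total 0.11757.
By Bayes' rule, P(jar B | data) = (0.030854) / (0.11757) = 0.26243.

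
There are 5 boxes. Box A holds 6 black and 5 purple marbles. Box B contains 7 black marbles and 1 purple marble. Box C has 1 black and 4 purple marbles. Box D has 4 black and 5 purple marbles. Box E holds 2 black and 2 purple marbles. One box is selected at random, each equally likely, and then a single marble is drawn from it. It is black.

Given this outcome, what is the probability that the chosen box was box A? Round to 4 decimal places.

0.2127

Compute the likelihood of this draw for each case: P(data | box A) = (6/11) = 0.54545; P(data | box B) = (7/8) = 0.875; P(data | box C) = (1/5) = 0.2; P(data | box D) = (4/9) = 0.44444; P(data | box E) = (2/4) = 0.5.
Multiplying each by its prior: 1/5 · 0.54545 = 0.10909, 1/5 · 0.875 = 0.175, 1/5 · 0.2 = 0.04, 1/5 · 0.44444 = 0.088889, 1/5 · 0.5 = 0.1; summing to 0.51298.
So P(box A | data) = (0.10909) / (0.51298) = 0.21266.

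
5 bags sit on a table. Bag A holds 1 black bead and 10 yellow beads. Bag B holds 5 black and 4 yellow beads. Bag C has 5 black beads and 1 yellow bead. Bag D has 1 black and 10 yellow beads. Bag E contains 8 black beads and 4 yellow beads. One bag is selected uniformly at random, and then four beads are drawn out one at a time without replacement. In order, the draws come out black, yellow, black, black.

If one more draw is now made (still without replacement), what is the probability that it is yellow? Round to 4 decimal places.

0.2507

Compute the likelihood of the observed sequence for each case: P(data | bag A) = (1/11)(10/10)(0/9) = 0; P(data | bag B) = (5/9)(4/8)(4/7)(3/6) = 0.079365; P(data | bag C) = (5/6)(1/5)(4/4)(3/3) = 0.16667; P(data | bag D) = (1/11)(10/10)(0/9) = 0; P(data | bag E) = (8/12)(4/11)(7/10)(6/9) = 0.11313.
Multiplying each by its prior: 1/5 · 0 = 0, 1/5 · 0.079365 = 0.015873, 1/5 · 0.16667 = 0.033333, 1/5 · 0 = 0, 1/5 · 0.11313 = 0.022626; with total 0.071833.
The posterior is then P(bag A | data) = 0, P(bag B | data) = 0.22097, P(bag C | data) = 0.46404, P(bag D | data) = 0, P(bag E | data) = 0.31499.
The predictive probability is P(yellow next | data) = (3/5)(0.22097) + (0)(0.46404) + (3/8)(0.31499) = 0.2507.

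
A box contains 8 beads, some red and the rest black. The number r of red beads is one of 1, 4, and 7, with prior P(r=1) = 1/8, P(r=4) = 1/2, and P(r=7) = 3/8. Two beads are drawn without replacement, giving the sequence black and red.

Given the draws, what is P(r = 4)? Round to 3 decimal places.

0.696

Compute the likelihood of the observed sequence for each case: P(data | r = 1) = (7/8)(1/7) = 1/8; P(data | r = 4) = (4/8)(4/7) = 2/7; P(data | r = 7) = (1/8)(7/7) = 1/8.
The prior-weighted likelihoods are 1/8 · 1/8 = 1/64, 1/2 · 2/7 = 1/7, 3/8 · 1/8 = 3/64; summing to 23/112.
By Bayes' rule, P(r = 4 | data) = (1/7) / (23/112) = 16/23.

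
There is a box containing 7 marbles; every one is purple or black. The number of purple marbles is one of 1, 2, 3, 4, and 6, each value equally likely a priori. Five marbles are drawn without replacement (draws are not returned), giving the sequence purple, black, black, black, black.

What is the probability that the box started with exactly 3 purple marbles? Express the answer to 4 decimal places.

Under each hypothesis, the probability of the observed sequence is: P(data | r = 1) = (1/7)(6/6)(5/5)(4/4)(3/3) = 1/7; P(data | r = 2) = (2/7)(5/6)(4/5)(3/4)(2/3) = 2/21; P(data | r = 3) = (3/7)(4/6)(3/5)(2/4)(1/3) = 1/35; P(data | r = 4) = (4/7)(3/6)(2/5)(1/4)(0/3) = 0; P(data | r = 6) = (6/7)(1/6)(0/5) = 0.
Multiplying each by its prior: 1/5 · 1/7 = 1/35, 1/5 · 2/21 = 2/105, 1/5 · 1/35 = 1/175, 1/5 · 0 = 0, 1/5 · 0 = 0; with total 4/75.
Hence P(r = 3 | data) = (1/175) / (4/75) = 3/28.

0.1071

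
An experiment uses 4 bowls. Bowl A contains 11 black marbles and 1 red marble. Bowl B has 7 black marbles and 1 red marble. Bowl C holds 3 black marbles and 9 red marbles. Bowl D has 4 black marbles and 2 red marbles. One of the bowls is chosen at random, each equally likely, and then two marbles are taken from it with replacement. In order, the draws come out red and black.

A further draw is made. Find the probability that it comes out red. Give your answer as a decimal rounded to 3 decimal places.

Compute the likelihood of the observed sequence for each case: P(data | bowl A) = (1/12)(11/12) = 0.076389; P(data | bowl B) = (1/8)(7/8) = 0.10938; P(data | bowl C) = (9/12)(3/12) = 0.1875; P(data | bowl D) = (2/6)(4/6) = 0.22222.
Multiplying each by its prior: 1/4 · 0.076389 = 0.019097, 1/4 · 0.10938 = 0.027344, 1/4 · 0.1875 = 0.046875, 1/4 · 0.22222 = 0.055556; with total 0.14887.
Dividing through by the total gives posterior P(bowl A | data) = 0.12828, P(bowl B | data) = 0.18367, P(bowl C | data) = 0.31487, P(bowl D | data) = 0.37318.
Averaging over the posterior, P(red next | data) = (1/12)(0.12828) + (1/8)(0.18367) + (3/4)(0.31487) + (1/3)(0.37318) = 0.39419.

0.394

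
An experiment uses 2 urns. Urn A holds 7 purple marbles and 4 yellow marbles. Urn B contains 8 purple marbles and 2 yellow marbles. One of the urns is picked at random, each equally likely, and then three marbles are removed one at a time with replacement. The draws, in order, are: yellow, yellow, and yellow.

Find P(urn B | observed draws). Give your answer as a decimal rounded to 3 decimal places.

For each hypothesis, P(data | H) works out to: P(data | urn A) = (4/11)(4/11)(4/11) = 0.048084; P(data | urn B) = (2/10)(2/10)(2/10) = 0.008.
Weighting by the prior gives 1/2 · 0.048084 = 0.024042, 1/2 · 0.008 = 0.004; with total 0.028042.
So P(urn B | data) = (0.004) / (0.028042) = 0.14264.

0.143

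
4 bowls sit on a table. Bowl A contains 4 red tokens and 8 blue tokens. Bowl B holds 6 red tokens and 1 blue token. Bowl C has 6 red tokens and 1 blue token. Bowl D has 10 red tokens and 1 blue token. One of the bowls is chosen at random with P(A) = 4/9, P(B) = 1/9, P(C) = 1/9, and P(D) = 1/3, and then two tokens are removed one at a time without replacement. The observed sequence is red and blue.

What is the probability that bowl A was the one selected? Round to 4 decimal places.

0.6346

The likelihood of the observed sequence under each hypothesis: P(data | bowl A) = (4/12)(8/11) = 0.24242; P(data | bowl B) = (6/7)(1/6) = 0.14286; P(data | bowl C) = (6/7)(1/6) = 0.14286; P(data | bowl D) = (10/11)(1/10) = 0.090909.
Weighting by the prior gives 4/9 · 0.24242 = 0.10774, 1/9 · 0.14286 = 0.015873, 1/9 · 0.14286 = 0.015873, 1/3 · 0.090909 = 0.030303; these sum to 0.16979.
By Bayes' rule, P(bowl A | data) = (0.10774) / (0.16979) = 0.63456.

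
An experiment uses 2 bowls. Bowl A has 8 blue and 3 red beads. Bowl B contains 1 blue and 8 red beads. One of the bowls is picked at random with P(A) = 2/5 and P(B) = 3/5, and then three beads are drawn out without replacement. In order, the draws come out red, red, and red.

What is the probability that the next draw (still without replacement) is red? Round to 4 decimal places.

The likelihood of the observed sequence under each hypothesis: P(data | bowl A) = (3/11)(2/10)(1/9) = 1/165; P(data | bowl B) = (8/9)(7/8)(6/7) = 2/3.
The prior-weighted likelihoods are 2/5 · 1/165 = 2/825, 3/5 · 2/3 = 2/5; with total 332/825.
The posterior is then P(bowl A | data) = 1/166, P(bowl B | data) = 165/166.
So P(red next | data) = Σ P(red next | H) P(H | data) = (0)(1/166) + (5/6)(165/166) = 275/332.

0.8283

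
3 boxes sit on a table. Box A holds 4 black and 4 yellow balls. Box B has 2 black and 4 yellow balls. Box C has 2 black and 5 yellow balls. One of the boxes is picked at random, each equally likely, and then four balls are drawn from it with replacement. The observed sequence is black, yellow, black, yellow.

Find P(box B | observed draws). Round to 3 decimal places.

0.322

The likelihood of the observed sequence under each hypothesis: P(data | box A) = (4/8)(4/8)(4/8)(4/8) = 0.0625; P(data | box B) = (2/6)(4/6)(2/6)(4/6) = 0.049383; P(data | box C) = (2/7)(5/7)(2/7)(5/7) = 0.041649.
Multiplying each by its prior: 1/3 · 0.0625 = 0.020833, 1/3 · 0.049383 = 0.016461, 1/3 · 0.041649 = 0.013883; these sum to 0.051177.
So P(box B | data) = (0.016461) / (0.051177) = 0.32164.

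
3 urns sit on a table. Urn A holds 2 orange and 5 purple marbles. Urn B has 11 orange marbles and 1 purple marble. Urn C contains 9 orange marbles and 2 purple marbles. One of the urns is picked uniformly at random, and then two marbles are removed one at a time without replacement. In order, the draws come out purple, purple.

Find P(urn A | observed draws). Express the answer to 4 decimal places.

0.9632

Compute the likelihood of the observed sequence for each case: P(data | urn A) = (5/7)(4/6) = 0.47619; P(data | urn B) = (1/12)(0/11) = 0; P(data | urn C) = (2/11)(1/10) = 0.018182.
The prior-weighted likelihoods are 1/3 · 0.47619 = 0.15873, 1/3 · 0 = 0, 1/3 · 0.018182 = 0.0060606; summing to 0.16479.
Hence P(urn A | data) = (0.15873) / (0.16479) = 0.96322.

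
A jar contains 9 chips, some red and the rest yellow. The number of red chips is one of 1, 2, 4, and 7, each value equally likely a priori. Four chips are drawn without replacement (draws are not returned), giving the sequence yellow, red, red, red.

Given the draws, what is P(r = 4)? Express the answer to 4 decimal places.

Compute the likelihood of the observed sequence for each case: P(data | r = 1) = (8/9)(1/8)(0/7) = 0; P(data | r = 2) = (7/9)(2/8)(1/7)(0/6) = 0; P(data | r = 4) = (5/9)(4/8)(3/7)(2/6) = 5/126; P(data | r = 7) = (2/9)(7/8)(6/7)(5/6) = 5/36.
Multiplying each by its prior: 1/4 · 0 = 0, 1/4 · 0 = 0, 1/4 · 5/126 = 5/504, 1/4 · 5/36 = 5/144; these sum to 5/112.
Therefore the posterior P(r = 4 | data) = (5/504) / (5/112) = 2/9.

0.2222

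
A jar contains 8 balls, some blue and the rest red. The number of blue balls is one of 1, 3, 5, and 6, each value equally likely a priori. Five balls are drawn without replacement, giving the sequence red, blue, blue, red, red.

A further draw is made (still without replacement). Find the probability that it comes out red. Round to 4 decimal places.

Compute the likelihood of the observed sequence for each case: P(data | r = 1) = (7/8)(1/7)(0/6) = 0; P(data | r = 3) = (5/8)(3/7)(2/6)(4/5)(3/4) = 3/56; P(data | r = 5) = (3/8)(5/7)(4/6)(2/5)(1/4) = 1/56; P(data | r = 6) = (2/8)(6/7)(5/6)(1/5)(0/4) = 0.
The prior-weighted likelihoods are 1/4 · 0 = 0, 1/4 · 3/56 = 3/224, 1/4 · 1/56 = 1/224, 1/4 · 0 = 0; with total 1/56.
Normalising, the posterior is P(r = 1 | data) = 0, P(r = 3 | data) = 3/4, P(r = 5 | data) = 1/4, P(r = 6 | data) = 0.
So P(red next | data) = Σ P(red next | H) P(H | data) = (2/3)(3/4) + (0)(1/4) = 1/2.

0.5000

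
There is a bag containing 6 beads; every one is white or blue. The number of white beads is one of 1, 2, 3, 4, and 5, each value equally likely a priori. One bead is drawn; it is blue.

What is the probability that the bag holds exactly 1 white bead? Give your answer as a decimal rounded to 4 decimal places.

0.3333

The likelihood of this draw under each hypothesis: P(data | r = 1) = (5/6) = 5/6; P(data | r = 2) = (4/6) = 2/3; P(data | r = 3) = (3/6) = 1/2; P(data | r = 4) = (2/6) = 1/3; P(data | r = 5) = (1/6) = 1/6.
The prior-weighted likelihoods are 1/5 · 5/6 = 1/6, 1/5 · 2/3 = 2/15, 1/5 · 1/2 = 1/10, 1/5 · 1/3 = 1/15, 1/5 · 1/6 = 1/30; summing to 1/2.
So P(r = 1 | data) = (1/6) / (1/2) = 1/3.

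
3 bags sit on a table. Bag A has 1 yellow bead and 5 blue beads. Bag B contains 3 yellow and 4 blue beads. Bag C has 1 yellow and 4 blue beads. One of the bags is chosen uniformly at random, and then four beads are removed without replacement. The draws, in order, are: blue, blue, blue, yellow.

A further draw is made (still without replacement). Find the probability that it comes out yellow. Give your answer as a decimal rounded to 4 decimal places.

Under each hypothesis, the probability of the observed sequence is: P(data | bag A) = (5/6)(4/5)(3/4)(1/3) = 1/6; P(data | bag B) = (4/7)(3/6)(2/5)(3/4) = 3/35; P(data | bag C) = (4/5)(3/4)(2/3)(1/2) = 1/5.
The prior-weighted likelihoods are 1/3 · 1/6 = 1/18, 1/3 · 3/35 = 1/35, 1/3 · 1/5 = 1/15; summing to 19/126.
The posterior is then P(bag A | data) = 7/19, P(bag B | data) = 18/95, P(bag C | data) = 42/95.
Averaging over the posterior, P(yellow next | data) = (0)(7/19) + (2/3)(18/95) + (0)(42/95) = 12/95.

0.1263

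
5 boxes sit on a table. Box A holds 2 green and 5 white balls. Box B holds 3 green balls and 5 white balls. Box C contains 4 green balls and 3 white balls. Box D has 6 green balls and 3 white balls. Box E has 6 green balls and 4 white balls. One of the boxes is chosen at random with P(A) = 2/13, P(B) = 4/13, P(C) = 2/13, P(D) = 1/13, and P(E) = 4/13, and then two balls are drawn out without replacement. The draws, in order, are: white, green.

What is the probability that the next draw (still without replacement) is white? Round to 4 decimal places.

The likelihood of the observed sequence under each hypothesis: P(data | box A) = (5/7)(2/6) = 5/21; P(data | box B) = (5/8)(3/7) = 15/56; P(data | box C) = (3/7)(4/6) = 2/7; P(data | box D) = (3/9)(6/8) = 1/4; P(data | box E) = (4/10)(6/9) = 4/15.
Multiplying each by its prior: 2/13 · 5/21 = 10/273, 4/13 · 15/56 = 15/182, 2/13 · 2/7 = 4/91, 1/13 · 1/4 = 1/52, 4/13 · 4/15 = 16/195; these sum to 37/140.
Normalising, the posterior is P(box A | data) = 0.1386, P(box B | data) = 0.31185, P(box C | data) = 0.16632, P(box D | data) = 0.072765, P(box E | data) = 0.31046.
So P(white next | data) = Σ P(white next | H) P(H | data) = (4/5)(0.1386) + (2/3)(0.31185) + (2/5)(0.16632) + (2/7)(0.072765) + (3/8)(0.31046) = 0.52252.

0.5225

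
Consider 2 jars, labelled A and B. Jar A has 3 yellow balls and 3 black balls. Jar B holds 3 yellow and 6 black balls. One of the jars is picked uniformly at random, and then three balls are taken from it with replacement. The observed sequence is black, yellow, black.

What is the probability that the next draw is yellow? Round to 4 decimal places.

0.4096

The likelihood of the observed sequence under each hypothesis: P(data | jar A) = (3/6)(3/6)(3/6) = 1/8; P(data | jar B) = (6/9)(3/9)(6/9) = 4/27.
Weighting by the prior gives 1/2 · 1/8 = 1/16, 1/2 · 4/27 = 2/27; with total 59/432.
Normalising, the posterior is P(jar A | data) = 27/59, P(jar B | data) = 32/59.
Averaging over the posterior, P(yellow next | data) = (1/2)(27/59) + (1/3)(32/59) = 145/354.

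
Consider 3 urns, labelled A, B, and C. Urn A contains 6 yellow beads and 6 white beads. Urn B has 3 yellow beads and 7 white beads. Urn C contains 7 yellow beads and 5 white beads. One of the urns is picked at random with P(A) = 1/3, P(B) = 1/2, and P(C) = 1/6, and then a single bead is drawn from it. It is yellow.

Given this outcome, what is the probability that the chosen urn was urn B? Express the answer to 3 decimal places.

0.362

Compute the likelihood of this draw for each case: P(data | urn A) = (6/12) = 1/2; P(data | urn B) = (3/10) = 3/10; P(data | urn C) = (7/12) = 7/12.
Weighting by the prior gives 1/3 · 1/2 = 1/6, 1/2 · 3/10 = 3/20, 1/6 · 7/12 = 7/72; summing to 149/360.
So P(urn B | data) = (3/20) / (149/360) = 54/149.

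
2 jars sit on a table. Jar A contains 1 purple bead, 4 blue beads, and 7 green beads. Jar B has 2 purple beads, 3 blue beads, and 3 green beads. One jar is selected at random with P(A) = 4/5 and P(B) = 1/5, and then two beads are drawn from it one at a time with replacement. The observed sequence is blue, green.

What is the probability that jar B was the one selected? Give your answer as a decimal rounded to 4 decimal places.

0.1531

Under each hypothesis, the probability of the observed sequence is: P(data | jar A) = (4/12)(7/12) = 0.19444; P(data | jar B) = (3/8)(3/8) = 0.14062.
Multiplying each by its prior: 4/5 · 0.19444 = 0.15556, 1/5 · 0.14062 = 0.028125; these sum to 0.18368.
So P(jar B | data) = (0.028125) / (0.18368) = 0.15312.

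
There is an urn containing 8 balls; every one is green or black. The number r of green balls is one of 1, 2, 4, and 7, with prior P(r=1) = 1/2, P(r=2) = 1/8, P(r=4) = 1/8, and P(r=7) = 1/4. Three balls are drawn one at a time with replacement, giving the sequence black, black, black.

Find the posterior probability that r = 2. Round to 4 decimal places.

0.1306

For each hypothesis, P(data | H) works out to: P(data | r = 1) = (7/8)(7/8)(7/8) = 0.66992; P(data | r = 2) = (6/8)(6/8)(6/8) = 0.42188; P(data | r = 4) = (4/8)(4/8)(4/8) = 0.125; P(data | r = 7) = (1/8)(1/8)(1/8) = 0.0019531.
Multiplying each by its prior: 1/2 · 0.66992 = 0.33496, 1/8 · 0.42188 = 0.052734, 1/8 · 0.125 = 0.015625, 1/4 · 0.0019531 = 0.00048828; summing to 0.40381.
Therefore the posterior P(r = 2 | data) = (0.052734) / (0.40381) = 0.13059.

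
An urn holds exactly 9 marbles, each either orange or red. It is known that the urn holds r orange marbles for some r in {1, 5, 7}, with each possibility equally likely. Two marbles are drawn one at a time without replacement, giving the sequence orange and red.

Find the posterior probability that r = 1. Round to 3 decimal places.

0.190

Compute the likelihood of the observed sequence for each case: P(data | r = 1) = (1/9)(8/8) = 1/9; P(data | r = 5) = (5/9)(4/8) = 5/18; P(data | r = 7) = (7/9)(2/8) = 7/36.
The prior-weighted likelihoods are 1/3 · 1/9 = 1/27, 1/3 · 5/18 = 5/54, 1/3 · 7/36 = 7/108; summing to 7/36.
So P(r = 1 | data) = (1/27) / (7/36) = 4/21.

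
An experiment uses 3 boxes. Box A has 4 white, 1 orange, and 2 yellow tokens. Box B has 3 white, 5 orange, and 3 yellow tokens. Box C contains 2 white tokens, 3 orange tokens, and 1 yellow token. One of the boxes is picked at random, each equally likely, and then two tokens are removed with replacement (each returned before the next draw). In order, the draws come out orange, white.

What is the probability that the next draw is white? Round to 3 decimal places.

Under each hypothesis, the probability of the observed sequence is: P(data | box A) = (1/7)(4/7) = 0.081633; P(data | box B) = (5/11)(3/11) = 0.12397; P(data | box C) = (3/6)(2/6) = 0.16667.
Multiplying each by its prior: 1/3 · 0.081633 = 0.027211, 1/3 · 0.12397 = 0.041322, 1/3 · 0.16667 = 0.055556; these sum to 0.12409.
Dividing through by the total gives posterior P(box A | data) = 0.21929, P(box B | data) = 0.33301, P(box C | data) = 0.44771.
So P(white next | data) = Σ P(white next | H) P(H | data) = (4/7)(0.21929) + (3/11)(0.33301) + (1/3)(0.44771) = 0.36536.

0.365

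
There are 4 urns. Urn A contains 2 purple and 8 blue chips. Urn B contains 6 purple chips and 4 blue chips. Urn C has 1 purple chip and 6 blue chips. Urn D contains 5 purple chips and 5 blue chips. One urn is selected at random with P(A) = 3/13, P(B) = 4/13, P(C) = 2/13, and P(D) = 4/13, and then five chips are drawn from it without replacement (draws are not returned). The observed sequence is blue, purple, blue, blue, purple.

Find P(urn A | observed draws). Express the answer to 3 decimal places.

0.208

For each hypothesis, P(data | H) works out to: P(data | urn A) = (8/10)(2/9)(7/8)(6/7)(1/6) = 0.022222; P(data | urn B) = (4/10)(6/9)(3/8)(2/7)(5/6) = 0.02381; P(data | urn C) = (6/7)(1/6)(5/5)(4/4)(0/3) = 0; P(data | urn D) = (5/10)(5/9)(4/8)(3/7)(4/6) = 0.039683.
Weighting by the prior gives 3/13 · 0.022222 = 0.0051282, 4/13 · 0.02381 = 0.007326, 2/13 · 0 = 0, 4/13 · 0.039683 = 0.01221; summing to 0.024664.
By Bayes' rule, P(urn A | data) = (0.0051282) / (0.024664) = 0.20792.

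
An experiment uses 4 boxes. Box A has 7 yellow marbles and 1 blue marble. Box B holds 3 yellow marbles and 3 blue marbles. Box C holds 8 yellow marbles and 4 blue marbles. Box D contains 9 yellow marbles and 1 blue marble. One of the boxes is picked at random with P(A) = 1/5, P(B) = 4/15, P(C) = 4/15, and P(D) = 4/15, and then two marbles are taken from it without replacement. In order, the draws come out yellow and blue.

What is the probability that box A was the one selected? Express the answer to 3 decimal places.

0.127

The likelihood of the observed sequence under each hypothesis: P(data | box A) = (7/8)(1/7) = 0.125; P(data | box B) = (3/6)(3/5) = 0.3; P(data | box C) = (8/12)(4/11) = 0.24242; P(data | box D) = (9/10)(1/9) = 0.1.
The prior-weighted likelihoods are 1/5 · 0.125 = 0.025, 4/15 · 0.3 = 0.08, 4/15 · 0.24242 = 0.064646, 4/15 · 0.1 = 0.026667; with total 0.19631.
So P(box A | data) = (0.025) / (0.19631) = 0.12735.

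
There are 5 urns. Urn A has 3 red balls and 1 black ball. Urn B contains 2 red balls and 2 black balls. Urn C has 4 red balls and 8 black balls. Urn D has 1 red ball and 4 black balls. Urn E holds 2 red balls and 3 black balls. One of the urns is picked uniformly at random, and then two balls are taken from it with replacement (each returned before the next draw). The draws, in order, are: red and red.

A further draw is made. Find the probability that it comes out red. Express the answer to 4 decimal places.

Under each hypothesis, the probability of the observed sequence is: P(data | urn A) = (3/4)(3/4) = 0.5625; P(data | urn B) = (2/4)(2/4) = 0.25; P(data | urn C) = (4/12)(4/12) = 0.11111; P(data | urn D) = (1/5)(1/5) = 0.04; P(data | urn E) = (2/5)(2/5) = 0.16.
Weighting by the prior gives 1/5 · 0.5625 = 0.1125, 1/5 · 0.25 = 0.05, 1/5 · 0.11111 = 0.022222, 1/5 · 0.04 = 0.008, 1/5 · 0.16 = 0.032; summing to 0.22472.
The posterior is then P(urn A | data) = 0.50062, P(urn B | data) = 0.2225, P(urn C | data) = 0.098888, P(urn D | data) = 0.0356, P(urn E | data) = 0.1424.
So P(red next | data) = Σ P(red next | H) P(H | data) = (3/4)(0.50062) + (1/2)(0.2225) + (1/3)(0.098888) + (1/5)(0.0356) + (2/5)(0.1424) = 0.58375.

0.5838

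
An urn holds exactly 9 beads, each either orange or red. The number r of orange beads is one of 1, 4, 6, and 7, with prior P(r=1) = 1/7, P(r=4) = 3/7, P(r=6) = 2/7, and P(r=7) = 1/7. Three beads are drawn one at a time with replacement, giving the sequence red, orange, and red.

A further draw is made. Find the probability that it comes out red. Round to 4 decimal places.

The likelihood of the observed sequence under each hypothesis: P(data | r = 1) = (8/9)(1/9)(8/9) = 0.087791; P(data | r = 4) = (5/9)(4/9)(5/9) = 0.13717; P(data | r = 6) = (3/9)(6/9)(3/9) = 0.074074; P(data | r = 7) = (2/9)(7/9)(2/9) = 0.038409.
Weighting by the prior gives 1/7 · 0.087791 = 0.012542, 3/7 · 0.13717 = 0.058789, 2/7 · 0.074074 = 0.021164, 1/7 · 0.038409 = 0.005487; these sum to 0.097982.
Dividing through by the total gives posterior P(r = 1 | data) = 0.128, P(r = 4 | data) = 0.6, P(r = 6 | data) = 0.216, P(r = 7 | data) = 0.056.
Averaging over the posterior, P(red next | data) = (8/9)(0.128) + (5/9)(0.6) + (1/3)(0.216) + (2/9)(0.056) = 0.53156.

0.5316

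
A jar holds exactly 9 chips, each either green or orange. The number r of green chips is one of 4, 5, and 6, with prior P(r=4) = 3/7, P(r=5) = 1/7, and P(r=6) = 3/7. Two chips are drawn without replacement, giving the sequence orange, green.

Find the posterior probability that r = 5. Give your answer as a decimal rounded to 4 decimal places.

0.1493

The likelihood of the observed sequence under each hypothesis: P(data | r = 4) = (5/9)(4/8) = 5/18; P(data | r = 5) = (4/9)(5/8) = 5/18; P(data | r = 6) = (3/9)(6/8) = 1/4.
The prior-weighted likelihoods are 3/7 · 5/18 = 5/42, 1/7 · 5/18 = 5/126, 3/7 · 1/4 = 3/28; summing to 67/252.
Therefore the posterior P(r = 5 | data) = (5/126) / (67/252) = 10/67.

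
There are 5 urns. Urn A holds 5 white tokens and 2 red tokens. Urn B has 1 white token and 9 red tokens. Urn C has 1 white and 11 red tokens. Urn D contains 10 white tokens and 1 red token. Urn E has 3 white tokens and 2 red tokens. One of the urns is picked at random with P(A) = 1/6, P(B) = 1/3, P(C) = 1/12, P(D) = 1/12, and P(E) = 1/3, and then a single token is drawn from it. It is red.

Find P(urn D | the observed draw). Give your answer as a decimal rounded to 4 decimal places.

0.0134

Under each hypothesis, the probability of this draw is: P(data | urn A) = (2/7) = 0.28571; P(data | urn B) = (9/10) = 0.9; P(data | urn C) = (11/12) = 0.91667; P(data | urn D) = (1/11) = 0.090909; P(data | urn E) = (2/5) = 0.4.
Weighting by the prior gives 1/6 · 0.28571 = 0.047619, 1/3 · 0.9 = 0.3, 1/12 · 0.91667 = 0.076389, 1/12 · 0.090909 = 0.0075758, 1/3 · 0.4 = 0.13333; these sum to 0.56492.
By Bayes' rule, P(urn D | data) = (0.0075758) / (0.56492) = 0.01341.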